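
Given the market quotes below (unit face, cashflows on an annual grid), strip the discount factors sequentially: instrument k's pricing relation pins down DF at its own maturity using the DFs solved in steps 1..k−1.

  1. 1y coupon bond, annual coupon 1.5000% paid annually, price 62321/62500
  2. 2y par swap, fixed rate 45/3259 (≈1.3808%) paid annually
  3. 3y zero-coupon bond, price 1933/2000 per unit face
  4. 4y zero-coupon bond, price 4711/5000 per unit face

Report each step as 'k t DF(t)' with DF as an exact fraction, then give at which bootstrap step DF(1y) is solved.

1 1 614/625
2 2 973/1000
3 3 1933/2000
4 4 4711/5000
DF(1y) is solved at step 1

step 1 [1y] bond c/1=3/200: DF=(62321/62500 − 3/200·(0))/(1+3/200) = 614/625 ≈ 0.982400
step 2 [2y] swap r/1=45/3259: DF=(1 − 45/3259·(0.982400))/(1+45/3259) = 973/1000 ≈ 0.973000
step 3 [3y] zero: DF = P = 1933/2000 ≈ 0.966500
step 4 [4y] zero: DF = P = 4711/5000 ≈ 0.942200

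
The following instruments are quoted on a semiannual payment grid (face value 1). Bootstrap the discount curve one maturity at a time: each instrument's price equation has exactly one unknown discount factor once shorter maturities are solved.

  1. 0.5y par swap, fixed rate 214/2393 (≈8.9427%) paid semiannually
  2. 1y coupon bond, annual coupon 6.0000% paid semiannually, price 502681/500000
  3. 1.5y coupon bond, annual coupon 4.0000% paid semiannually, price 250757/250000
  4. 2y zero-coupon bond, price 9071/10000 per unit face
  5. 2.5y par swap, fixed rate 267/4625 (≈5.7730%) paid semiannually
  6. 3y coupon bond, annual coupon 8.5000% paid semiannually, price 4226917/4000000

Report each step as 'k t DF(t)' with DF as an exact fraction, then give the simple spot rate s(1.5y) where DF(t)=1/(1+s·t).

step 1 [0.5y] swap r/2=107/2393: DF=(1 − 107/2393·(0))/(1+107/2393) = 2393/2500 ≈ 0.957200
step 2 [1y] bond c/2=3/100: DF=(502681/500000 − 3/100·(0.957200))/(1+3/100) = 4741/5000 ≈ 0.948200
step 3 [1.5y] bond c/2=1/50: DF=(250757/250000 − 1/50·(0.957200+0.948200))/(1+1/50) = 473/500 ≈ 0.946000
step 4 [2y] zero: DF = P = 9071/10000 ≈ 0.907100
step 5 [2.5y] swap r/2=267/9250: DF=(1 − 267/9250·(0.957200+0.948200+0.946000+0.907100))/(1+267/9250) = 1733/2000 ≈ 0.866500
step 6 [3y] bond c/2=17/400: DF=(4226917/4000000 − 17/400·(0.957200+0.948200+0.946000+0.907100+0.866500))/(1+17/400) = 8251/10000 ≈ 0.825100

1 1/2 2393/2500
2 1 4741/5000
3 3/2 473/500
4 2 9071/10000
5 5/2 1733/2000
6 3 8251/10000
s(1.5y) = (1/(473/500) − 1)/(3/2) = 18/473 ≈ 3.8055%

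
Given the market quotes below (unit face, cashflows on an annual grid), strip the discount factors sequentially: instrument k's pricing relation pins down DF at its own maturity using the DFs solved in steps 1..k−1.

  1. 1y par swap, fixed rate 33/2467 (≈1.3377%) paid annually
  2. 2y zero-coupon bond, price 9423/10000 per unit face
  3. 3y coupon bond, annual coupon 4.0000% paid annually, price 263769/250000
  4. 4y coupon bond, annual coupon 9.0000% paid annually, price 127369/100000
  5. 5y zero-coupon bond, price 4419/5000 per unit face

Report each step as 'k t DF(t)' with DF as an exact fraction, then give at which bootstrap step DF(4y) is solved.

1 1 2467/2500
2 2 9423/10000
3 3 9403/10000
4 4 2329/2500
5 5 4419/5000
DF(4y) is solved at step 4

step 1 [1y] swap r/1=33/2467: DF=(1 − 33/2467·(0))/(1+33/2467) = 2467/2500 ≈ 0.986800
step 2 [2y] zero: DF = P = 9423/10000 ≈ 0.942300
step 3 [3y] bond c/1=1/25: DF=(263769/250000 − 1/25·(0.986800+0.942300))/(1+1/25) = 9403/10000 ≈ 0.940300
step 4 [4y] bond c/1=9/100: DF=(127369/100000 − 9/100·(0.986800+0.942300+0.940300))/(1+9/100) = 2329/2500 ≈ 0.931600
step 5 [5y] zero: DF = P = 4419/5000 ≈ 0.883800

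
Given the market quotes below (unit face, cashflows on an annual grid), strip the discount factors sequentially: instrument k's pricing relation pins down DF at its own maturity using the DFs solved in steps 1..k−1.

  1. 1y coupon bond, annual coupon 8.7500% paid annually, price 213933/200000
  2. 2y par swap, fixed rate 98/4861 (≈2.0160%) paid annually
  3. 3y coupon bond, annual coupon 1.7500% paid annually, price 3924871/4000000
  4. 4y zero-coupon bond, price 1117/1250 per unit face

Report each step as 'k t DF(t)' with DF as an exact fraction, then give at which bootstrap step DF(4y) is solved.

step 1 [1y] bond c/1=7/80: DF=(213933/200000 − 7/80·(0))/(1+7/80) = 2459/2500 ≈ 0.983600
step 2 [2y] swap r/1=98/4861: DF=(1 − 98/4861·(0.983600))/(1+98/4861) = 1201/1250 ≈ 0.960800
step 3 [3y] bond c/1=7/400: DF=(3924871/4000000 − 7/400·(0.983600+0.960800))/(1+7/400) = 9309/10000 ≈ 0.930900
step 4 [4y] zero: DF = P = 1117/1250 ≈ 0.893600

1 1 2459/2500
2 2 1201/1250
3 3 9309/10000
4 4 1117/1250
DF(4y) is solved at step 4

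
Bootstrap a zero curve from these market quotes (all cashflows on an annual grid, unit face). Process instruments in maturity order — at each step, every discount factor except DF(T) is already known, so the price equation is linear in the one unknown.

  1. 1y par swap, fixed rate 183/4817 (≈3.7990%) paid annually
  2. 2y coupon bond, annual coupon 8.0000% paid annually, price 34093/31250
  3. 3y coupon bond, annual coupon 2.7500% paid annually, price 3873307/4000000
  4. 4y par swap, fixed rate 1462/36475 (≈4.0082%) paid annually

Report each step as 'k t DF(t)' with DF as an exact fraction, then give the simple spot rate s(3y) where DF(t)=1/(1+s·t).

step 1 [1y] swap r/1=183/4817: DF=(1 − 183/4817·(0))/(1+183/4817) = 4817/5000 ≈ 0.963400
step 2 [2y] bond c/1=2/25: DF=(34093/31250 − 2/25·(0.963400))/(1+2/25) = 2347/2500 ≈ 0.938800
step 3 [3y] bond c/1=11/400: DF=(3873307/4000000 − 11/400·(0.963400+0.938800))/(1+11/400) = 1783/2000 ≈ 0.891500
step 4 [4y] swap r/1=1462/36475: DF=(1 − 1462/36475·(0.963400+0.938800+0.891500))/(1+1462/36475) = 4269/5000 ≈ 0.853800

1 1 4817/5000
2 2 2347/2500
3 3 1783/2000
4 4 4269/5000
s(3y) = (1/(1783/2000) − 1)/(3) = 217/5349 ≈ 4.0568%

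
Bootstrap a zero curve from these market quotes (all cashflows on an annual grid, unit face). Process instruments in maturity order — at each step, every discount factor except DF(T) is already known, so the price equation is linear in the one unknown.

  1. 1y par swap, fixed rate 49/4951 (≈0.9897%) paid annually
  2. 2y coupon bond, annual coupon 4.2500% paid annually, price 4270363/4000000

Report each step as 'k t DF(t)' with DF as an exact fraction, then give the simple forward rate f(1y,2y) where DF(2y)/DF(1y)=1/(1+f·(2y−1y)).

step 1 [1y] swap r/1=49/4951: DF=(1 − 49/4951·(0))/(1+49/4951) = 4951/5000 ≈ 0.990200
step 2 [2y] bond c/1=17/400: DF=(4270363/4000000 − 17/400·(0.990200))/(1+17/400) = 9837/10000 ≈ 0.983700

1 1 4951/5000
2 2 9837/10000
f(1y,2y) = ((4951/5000)/(9837/10000) − 1)/(1) = 65/9837 ≈ 0.6608%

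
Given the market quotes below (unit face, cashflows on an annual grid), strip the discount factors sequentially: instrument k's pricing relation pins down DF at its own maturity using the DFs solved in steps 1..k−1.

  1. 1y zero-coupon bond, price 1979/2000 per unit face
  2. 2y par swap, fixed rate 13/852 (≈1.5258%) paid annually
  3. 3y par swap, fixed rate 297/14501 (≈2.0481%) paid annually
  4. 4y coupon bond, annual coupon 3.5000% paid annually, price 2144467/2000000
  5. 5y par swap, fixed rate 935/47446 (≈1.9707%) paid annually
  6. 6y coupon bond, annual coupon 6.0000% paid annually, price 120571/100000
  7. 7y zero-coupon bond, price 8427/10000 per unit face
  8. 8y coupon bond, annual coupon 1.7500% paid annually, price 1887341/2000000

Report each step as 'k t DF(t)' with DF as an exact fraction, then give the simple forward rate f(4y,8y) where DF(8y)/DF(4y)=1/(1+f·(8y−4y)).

step 1 [1y] zero: DF = P = 1979/2000 ≈ 0.989500
step 2 [2y] swap r/1=13/852: DF=(1 − 13/852·(0.989500))/(1+13/852) = 9701/10000 ≈ 0.970100
step 3 [3y] swap r/1=297/14501: DF=(1 − 297/14501·(0.989500+0.970100))/(1+297/14501) = 4703/5000 ≈ 0.940600
step 4 [4y] bond c/1=7/200: DF=(2144467/2000000 − 7/200·(0.989500+0.970100+0.940600))/(1+7/200) = 9379/10000 ≈ 0.937900
step 5 [5y] swap r/1=935/47446: DF=(1 − 935/47446·(0.989500+0.970100+0.940600+0.937900))/(1+935/47446) = 1813/2000 ≈ 0.906500
step 6 [6y] bond c/1=3/50: DF=(120571/100000 − 3/50·(0.989500+0.970100+0.940600+0.937900+0.906500))/(1+3/50) = 8689/10000 ≈ 0.868900
step 7 [7y] zero: DF = P = 8427/10000 ≈ 0.842700
step 8 [8y] bond c/1=7/400: DF=(1887341/2000000 − 7/400·(0.989500+0.970100+0.940600+0.937900+0.906500+0.868900+0.842700))/(1+7/400) = 2041/2500 ≈ 0.816400

1 1 1979/2000
2 2 9701/10000
3 3 4703/5000
4 4 9379/10000
5 5 1813/2000
6 6 8689/10000
7 7 8427/10000
8 8 2041/2500
f(4y,8y) = ((9379/10000)/(2041/2500) − 1)/(4) = 1215/32656 ≈ 3.7206%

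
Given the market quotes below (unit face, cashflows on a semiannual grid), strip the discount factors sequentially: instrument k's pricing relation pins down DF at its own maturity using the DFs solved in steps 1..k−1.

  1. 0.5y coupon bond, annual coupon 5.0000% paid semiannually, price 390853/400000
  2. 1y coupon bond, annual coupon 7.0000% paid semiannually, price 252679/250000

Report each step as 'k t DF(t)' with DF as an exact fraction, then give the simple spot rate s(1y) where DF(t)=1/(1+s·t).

step 1 [0.5y] bond c/2=1/40: DF=(390853/400000 − 1/40·(0))/(1+1/40) = 9533/10000 ≈ 0.953300
step 2 [1y] bond c/2=7/200: DF=(252679/250000 − 7/200·(0.953300))/(1+7/200) = 9443/10000 ≈ 0.944300

1 1/2 9533/10000
2 1 9443/10000
s(1y) = (1/(9443/10000) − 1)/(1) = 557/9443 ≈ 5.8985%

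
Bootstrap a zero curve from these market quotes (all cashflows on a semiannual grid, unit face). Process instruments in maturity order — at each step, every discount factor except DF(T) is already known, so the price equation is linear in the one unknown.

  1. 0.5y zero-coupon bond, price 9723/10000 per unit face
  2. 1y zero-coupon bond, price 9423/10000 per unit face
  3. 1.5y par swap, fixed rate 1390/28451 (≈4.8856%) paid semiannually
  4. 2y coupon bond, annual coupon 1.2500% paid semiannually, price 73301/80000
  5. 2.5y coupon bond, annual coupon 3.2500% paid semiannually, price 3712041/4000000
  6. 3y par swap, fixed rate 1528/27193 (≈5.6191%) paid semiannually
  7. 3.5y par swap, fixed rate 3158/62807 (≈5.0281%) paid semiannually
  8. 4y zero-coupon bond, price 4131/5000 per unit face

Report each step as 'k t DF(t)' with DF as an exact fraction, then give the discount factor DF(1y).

1 1/2 9723/10000
2 1 9423/10000
3 3/2 1861/2000
4 2 8929/10000
5 5/2 4267/5000
6 3 1059/1250
7 7/2 8421/10000
8 4 4131/5000
DF(1y) = 9423/10000 ≈ 0.942300

step 1 [0.5y] zero: DF = P = 9723/10000 ≈ 0.972300
step 2 [1y] zero: DF = P = 9423/10000 ≈ 0.942300
step 3 [1.5y] swap r/2=695/28451: DF=(1 − 695/28451·(0.972300+0.942300))/(1+695/28451) = 1861/2000 ≈ 0.930500
step 4 [2y] bond c/2=1/160: DF=(73301/80000 − 1/160·(0.972300+0.942300+0.930500))/(1+1/160) = 8929/10000 ≈ 0.892900
step 5 [2.5y] bond c/2=13/800: DF=(3712041/4000000 − 13/800·(0.972300+0.942300+0.930500+0.892900))/(1+13/800) = 4267/5000 ≈ 0.853400
step 6 [3y] swap r/2=764/27193: DF=(1 − 764/27193·(0.972300+0.942300+0.930500+0.892900+0.853400))/(1+764/27193) = 1059/1250 ≈ 0.847200
step 7 [3.5y] swap r/2=1579/62807: DF=(1 − 1579/62807·(0.972300+0.942300+0.930500+0.892900+0.853400+0.847200))/(1+1579/62807) = 8421/10000 ≈ 0.842100
step 8 [4y] zero: DF = P = 4131/5000 ≈ 0.826200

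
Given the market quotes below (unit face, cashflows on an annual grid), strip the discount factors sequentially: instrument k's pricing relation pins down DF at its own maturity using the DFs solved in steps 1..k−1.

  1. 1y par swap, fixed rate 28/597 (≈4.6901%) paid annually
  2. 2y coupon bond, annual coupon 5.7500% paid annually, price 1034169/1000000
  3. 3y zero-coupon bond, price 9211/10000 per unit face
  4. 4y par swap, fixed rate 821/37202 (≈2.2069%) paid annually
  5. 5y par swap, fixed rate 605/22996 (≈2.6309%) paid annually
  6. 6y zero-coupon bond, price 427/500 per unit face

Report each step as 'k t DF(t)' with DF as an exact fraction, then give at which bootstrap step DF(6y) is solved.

1 1 597/625
2 2 463/500
3 3 9211/10000
4 4 9179/10000
5 5 879/1000
6 6 427/500
DF(6y) is solved at step 6

step 1 [1y] swap r/1=28/597: DF=(1 − 28/597·(0))/(1+28/597) = 597/625 ≈ 0.955200
step 2 [2y] bond c/1=23/400: DF=(1034169/1000000 − 23/400·(0.955200))/(1+23/400) = 463/500 ≈ 0.926000
step 3 [3y] zero: DF = P = 9211/10000 ≈ 0.921100
step 4 [4y] swap r/1=821/37202: DF=(1 − 821/37202·(0.955200+0.926000+0.921100))/(1+821/37202) = 9179/10000 ≈ 0.917900
step 5 [5y] swap r/1=605/22996: DF=(1 − 605/22996·(0.955200+0.926000+0.921100+0.917900))/(1+605/22996) = 879/1000 ≈ 0.879000
step 6 [6y] zero: DF = P = 427/500 ≈ 0.854000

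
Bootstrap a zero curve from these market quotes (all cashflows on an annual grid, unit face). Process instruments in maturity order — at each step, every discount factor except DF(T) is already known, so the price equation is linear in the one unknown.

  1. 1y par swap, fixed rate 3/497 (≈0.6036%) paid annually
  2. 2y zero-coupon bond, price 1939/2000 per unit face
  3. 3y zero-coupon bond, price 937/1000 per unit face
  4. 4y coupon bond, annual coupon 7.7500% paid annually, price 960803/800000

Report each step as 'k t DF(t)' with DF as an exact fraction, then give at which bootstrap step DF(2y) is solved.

1 1 497/500
2 2 1939/2000
3 3 937/1000
4 4 453/500
DF(2y) is solved at step 2

step 1 [1y] swap r/1=3/497: DF=(1 − 3/497·(0))/(1+3/497) = 497/500 ≈ 0.994000
step 2 [2y] zero: DF = P = 1939/2000 ≈ 0.969500
step 3 [3y] zero: DF = P = 937/1000 ≈ 0.937000
step 4 [4y] bond c/1=31/400: DF=(960803/800000 − 31/400·(0.994000+0.969500+0.937000))/(1+31/400) = 453/500 ≈ 0.906000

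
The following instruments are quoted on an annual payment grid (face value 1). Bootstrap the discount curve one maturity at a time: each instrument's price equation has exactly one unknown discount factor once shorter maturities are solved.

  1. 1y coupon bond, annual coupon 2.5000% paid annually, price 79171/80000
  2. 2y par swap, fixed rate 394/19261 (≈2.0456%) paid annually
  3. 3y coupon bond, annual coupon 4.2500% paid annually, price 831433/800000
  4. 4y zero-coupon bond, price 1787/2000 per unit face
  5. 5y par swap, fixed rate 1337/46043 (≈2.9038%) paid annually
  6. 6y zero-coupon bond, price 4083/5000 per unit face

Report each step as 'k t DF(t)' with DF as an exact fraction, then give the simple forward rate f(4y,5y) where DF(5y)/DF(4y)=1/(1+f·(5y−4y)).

1 1 1931/2000
2 2 4803/5000
3 3 574/625
4 4 1787/2000
5 5 8663/10000
6 6 4083/5000
f(4y,5y) = ((1787/2000)/(8663/10000) − 1)/(1) = 272/8663 ≈ 3.1398%

step 1 [1y] bond c/1=1/40: DF=(79171/80000 − 1/40·(0))/(1+1/40) = 1931/2000 ≈ 0.965500
step 2 [2y] swap r/1=394/19261: DF=(1 − 394/19261·(0.965500))/(1+394/19261) = 4803/5000 ≈ 0.960600
step 3 [3y] bond c/1=17/400: DF=(831433/800000 − 17/400·(0.965500+0.960600))/(1+17/400) = 574/625 ≈ 0.918400
step 4 [4y] zero: DF = P = 1787/2000 ≈ 0.893500
step 5 [5y] swap r/1=1337/46043: DF=(1 − 1337/46043·(0.965500+0.960600+0.918400+0.893500))/(1+1337/46043) = 8663/10000 ≈ 0.866300
step 6 [6y] zero: DF = P = 4083/5000 ≈ 0.816600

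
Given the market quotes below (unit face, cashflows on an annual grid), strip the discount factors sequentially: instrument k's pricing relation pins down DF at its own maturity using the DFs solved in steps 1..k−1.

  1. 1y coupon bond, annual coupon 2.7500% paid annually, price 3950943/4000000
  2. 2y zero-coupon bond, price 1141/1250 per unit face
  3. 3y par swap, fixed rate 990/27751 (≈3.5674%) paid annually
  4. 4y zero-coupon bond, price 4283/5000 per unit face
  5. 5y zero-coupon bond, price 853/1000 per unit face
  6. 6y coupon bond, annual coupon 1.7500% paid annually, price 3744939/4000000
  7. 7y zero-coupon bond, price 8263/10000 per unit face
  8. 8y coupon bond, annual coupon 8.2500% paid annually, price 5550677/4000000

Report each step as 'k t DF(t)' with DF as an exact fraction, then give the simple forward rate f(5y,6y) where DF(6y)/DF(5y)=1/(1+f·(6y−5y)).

1 1 9613/10000
2 2 1141/1250
3 3 901/1000
4 4 4283/5000
5 5 853/1000
6 6 843/1000
7 7 8263/10000
8 8 8129/10000
f(5y,6y) = ((853/1000)/(843/1000) − 1)/(1) = 10/843 ≈ 1.1862%

step 1 [1y] bond c/1=11/400: DF=(3950943/4000000 − 11/400·(0))/(1+11/400) = 9613/10000 ≈ 0.961300
step 2 [2y] zero: DF = P = 1141/1250 ≈ 0.912800
step 3 [3y] swap r/1=990/27751: DF=(1 − 990/27751·(0.961300+0.912800))/(1+990/27751) = 901/1000 ≈ 0.901000
step 4 [4y] zero: DF = P = 4283/5000 ≈ 0.856600
step 5 [5y] zero: DF = P = 853/1000 ≈ 0.853000
step 6 [6y] bond c/1=7/400: DF=(3744939/4000000 − 7/400·(0.961300+0.912800+0.901000+0.856600+0.853000))/(1+7/400) = 843/1000 ≈ 0.843000
step 7 [7y] zero: DF = P = 8263/10000 ≈ 0.826300
step 8 [8y] bond c/1=33/400: DF=(5550677/4000000 − 33/400·(0.961300+0.912800+0.901000+0.856600+0.853000+0.843000+0.826300))/(1+33/400) = 8129/10000 ≈ 0.812900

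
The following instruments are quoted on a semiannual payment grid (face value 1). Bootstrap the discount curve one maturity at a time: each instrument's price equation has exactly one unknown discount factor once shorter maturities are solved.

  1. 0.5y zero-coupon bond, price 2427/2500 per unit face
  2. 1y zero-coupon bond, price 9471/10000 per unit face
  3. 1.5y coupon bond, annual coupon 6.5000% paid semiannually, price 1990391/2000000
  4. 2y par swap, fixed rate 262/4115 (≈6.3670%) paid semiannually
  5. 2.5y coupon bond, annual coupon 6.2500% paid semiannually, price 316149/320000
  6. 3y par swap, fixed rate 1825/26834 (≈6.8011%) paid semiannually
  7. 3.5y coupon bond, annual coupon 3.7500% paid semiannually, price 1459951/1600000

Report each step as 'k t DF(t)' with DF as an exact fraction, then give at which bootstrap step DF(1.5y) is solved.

1 1/2 2427/2500
2 1 9471/10000
3 3/2 1807/2000
4 2 8821/10000
5 5/2 4229/5000
6 3 327/400
7 7/2 7969/10000
DF(1.5y) is solved at step 3

step 1 [0.5y] zero: DF = P = 2427/2500 ≈ 0.970800
step 2 [1y] zero: DF = P = 9471/10000 ≈ 0.947100
step 3 [1.5y] bond c/2=13/400: DF=(1990391/2000000 − 13/400·(0.970800+0.947100))/(1+13/400) = 1807/2000 ≈ 0.903500
step 4 [2y] swap r/2=131/4115: DF=(1 − 131/4115·(0.970800+0.947100+0.903500))/(1+131/4115) = 8821/10000 ≈ 0.882100
step 5 [2.5y] bond c/2=1/32: DF=(316149/320000 − 1/32·(0.970800+0.947100+0.903500+0.882100))/(1+1/32) = 4229/5000 ≈ 0.845800
step 6 [3y] swap r/2=1825/53668: DF=(1 − 1825/53668·(0.970800+0.947100+0.903500+0.882100+0.845800))/(1+1825/53668) = 327/400 ≈ 0.817500
step 7 [3.5y] bond c/2=3/160: DF=(1459951/1600000 − 3/160·(0.970800+0.947100+0.903500+0.882100+0.845800+0.817500))/(1+3/160) = 7969/10000 ≈ 0.796900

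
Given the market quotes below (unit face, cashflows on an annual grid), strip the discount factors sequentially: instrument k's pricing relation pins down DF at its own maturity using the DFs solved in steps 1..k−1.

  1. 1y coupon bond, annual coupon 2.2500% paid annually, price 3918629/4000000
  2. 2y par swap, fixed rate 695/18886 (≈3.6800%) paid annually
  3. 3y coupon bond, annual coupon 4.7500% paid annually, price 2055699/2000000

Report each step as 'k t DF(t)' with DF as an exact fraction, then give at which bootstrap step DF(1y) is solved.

1 1 9581/10000
2 2 1861/2000
3 3 2239/2500
DF(1y) is solved at step 1

step 1 [1y] bond c/1=9/400: DF=(3918629/4000000 − 9/400·(0))/(1+9/400) = 9581/10000 ≈ 0.958100
step 2 [2y] swap r/1=695/18886: DF=(1 − 695/18886·(0.958100))/(1+695/18886) = 1861/2000 ≈ 0.930500
step 3 [3y] bond c/1=19/400: DF=(2055699/2000000 − 19/400·(0.958100+0.930500))/(1+19/400) = 2239/2500 ≈ 0.895600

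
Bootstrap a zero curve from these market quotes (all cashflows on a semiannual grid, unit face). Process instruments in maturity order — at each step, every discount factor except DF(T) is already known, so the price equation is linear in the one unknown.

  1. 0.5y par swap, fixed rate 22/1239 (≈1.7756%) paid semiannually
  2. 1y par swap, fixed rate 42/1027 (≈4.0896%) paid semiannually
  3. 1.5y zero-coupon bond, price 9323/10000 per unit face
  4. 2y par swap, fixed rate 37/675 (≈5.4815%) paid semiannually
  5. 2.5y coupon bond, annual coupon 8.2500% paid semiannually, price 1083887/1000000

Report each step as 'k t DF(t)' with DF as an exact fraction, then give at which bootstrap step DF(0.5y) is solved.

1 1/2 1239/1250
2 1 9601/10000
3 3/2 9323/10000
4 2 2241/2500
5 5/2 557/625
DF(0.5y) is solved at step 1

step 1 [0.5y] swap r/2=11/1239: DF=(1 − 11/1239·(0))/(1+11/1239) = 1239/1250 ≈ 0.991200
step 2 [1y] swap r/2=21/1027: DF=(1 − 21/1027·(0.991200))/(1+21/1027) = 9601/10000 ≈ 0.960100
step 3 [1.5y] zero: DF = P = 9323/10000 ≈ 0.932300
step 4 [2y] swap r/2=37/1350: DF=(1 − 37/1350·(0.991200+0.960100+0.932300))/(1+37/1350) = 2241/2500 ≈ 0.896400
step 5 [2.5y] bond c/2=33/800: DF=(1083887/1000000 − 33/800·(0.991200+0.960100+0.932300+0.896400))/(1+33/800) = 557/625 ≈ 0.891200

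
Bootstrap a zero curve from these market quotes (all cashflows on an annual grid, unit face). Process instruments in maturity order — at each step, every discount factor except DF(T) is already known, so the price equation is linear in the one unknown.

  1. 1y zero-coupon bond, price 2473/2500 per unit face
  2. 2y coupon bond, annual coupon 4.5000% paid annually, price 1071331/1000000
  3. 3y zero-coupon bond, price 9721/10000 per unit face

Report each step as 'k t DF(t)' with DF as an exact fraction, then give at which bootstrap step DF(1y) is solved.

step 1 [1y] zero: DF = P = 2473/2500 ≈ 0.989200
step 2 [2y] bond c/1=9/200: DF=(1071331/1000000 − 9/200·(0.989200))/(1+9/200) = 4913/5000 ≈ 0.982600
step 3 [3y] zero: DF = P = 9721/10000 ≈ 0.972100

1 1 2473/2500
2 2 4913/5000
3 3 9721/10000
DF(1y) is solved at step 1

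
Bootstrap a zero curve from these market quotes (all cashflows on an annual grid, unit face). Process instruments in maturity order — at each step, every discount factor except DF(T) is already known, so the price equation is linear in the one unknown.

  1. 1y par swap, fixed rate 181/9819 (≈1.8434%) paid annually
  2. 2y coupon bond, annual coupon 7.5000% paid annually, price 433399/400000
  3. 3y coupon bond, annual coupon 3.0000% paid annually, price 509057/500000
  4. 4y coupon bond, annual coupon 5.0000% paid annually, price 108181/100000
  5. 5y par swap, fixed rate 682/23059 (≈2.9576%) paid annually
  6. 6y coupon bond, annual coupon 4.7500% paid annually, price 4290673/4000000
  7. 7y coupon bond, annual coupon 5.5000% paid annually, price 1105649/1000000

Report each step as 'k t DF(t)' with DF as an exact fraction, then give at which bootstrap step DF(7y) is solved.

1 1 9819/10000
2 2 4697/5000
3 3 373/400
4 4 559/625
5 5 2159/2500
6 6 8149/10000
7 7 7651/10000
DF(7y) is solved at step 7

step 1 [1y] swap r/1=181/9819: DF=(1 − 181/9819·(0))/(1+181/9819) = 9819/10000 ≈ 0.981900
step 2 [2y] bond c/1=3/40: DF=(433399/400000 − 3/40·(0.981900))/(1+3/40) = 4697/5000 ≈ 0.939400
step 3 [3y] bond c/1=3/100: DF=(509057/500000 − 3/100·(0.981900+0.939400))/(1+3/100) = 373/400 ≈ 0.932500
step 4 [4y] bond c/1=1/20: DF=(108181/100000 − 1/20·(0.981900+0.939400+0.932500))/(1+1/20) = 559/625 ≈ 0.894400
step 5 [5y] swap r/1=682/23059: DF=(1 − 682/23059·(0.981900+0.939400+0.932500+0.894400))/(1+682/23059) = 2159/2500 ≈ 0.863600
step 6 [6y] bond c/1=19/400: DF=(4290673/4000000 − 19/400·(0.981900+0.939400+0.932500+0.894400+0.863600))/(1+19/400) = 8149/10000 ≈ 0.814900
step 7 [7y] bond c/1=11/200: DF=(1105649/1000000 − 11/200·(0.981900+0.939400+0.932500+0.894400+0.863600+0.814900))/(1+11/200) = 7651/10000 ≈ 0.765100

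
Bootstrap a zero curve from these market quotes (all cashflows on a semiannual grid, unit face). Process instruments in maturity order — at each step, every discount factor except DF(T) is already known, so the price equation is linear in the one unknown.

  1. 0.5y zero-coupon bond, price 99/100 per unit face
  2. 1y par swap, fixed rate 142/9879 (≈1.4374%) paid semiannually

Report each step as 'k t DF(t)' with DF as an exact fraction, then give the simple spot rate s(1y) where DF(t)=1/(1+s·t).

step 1 [0.5y] zero: DF = P = 99/100 ≈ 0.990000
step 2 [1y] swap r/2=71/9879: DF=(1 − 71/9879·(0.990000))/(1+71/9879) = 4929/5000 ≈ 0.985800

1 1/2 99/100
2 1 4929/5000
s(1y) = (1/(4929/5000) − 1)/(1) = 71/4929 ≈ 1.4405%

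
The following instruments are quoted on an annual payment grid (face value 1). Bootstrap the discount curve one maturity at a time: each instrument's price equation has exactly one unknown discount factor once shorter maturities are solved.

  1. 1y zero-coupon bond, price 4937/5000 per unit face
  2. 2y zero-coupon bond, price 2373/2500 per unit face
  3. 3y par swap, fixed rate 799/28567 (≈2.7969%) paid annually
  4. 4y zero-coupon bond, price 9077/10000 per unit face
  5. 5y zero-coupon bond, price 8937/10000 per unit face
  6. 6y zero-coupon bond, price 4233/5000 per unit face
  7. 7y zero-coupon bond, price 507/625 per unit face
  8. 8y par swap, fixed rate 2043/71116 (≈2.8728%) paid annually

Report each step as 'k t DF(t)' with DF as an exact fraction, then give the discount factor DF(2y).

1 1 4937/5000
2 2 2373/2500
3 3 9201/10000
4 4 9077/10000
5 5 8937/10000
6 6 4233/5000
7 7 507/625
8 8 7957/10000
DF(2y) = 2373/2500 ≈ 0.949200

step 1 [1y] zero: DF = P = 4937/5000 ≈ 0.987400
step 2 [2y] zero: DF = P = 2373/2500 ≈ 0.949200
step 3 [3y] swap r/1=799/28567: DF=(1 − 799/28567·(0.987400+0.949200))/(1+799/28567) = 9201/10000 ≈ 0.920100
step 4 [4y] zero: DF = P = 9077/10000 ≈ 0.907700
step 5 [5y] zero: DF = P = 8937/10000 ≈ 0.893700
step 6 [6y] zero: DF = P = 4233/5000 ≈ 0.846600
step 7 [7y] zero: DF = P = 507/625 ≈ 0.811200
step 8 [8y] swap r/1=2043/71116: DF=(1 − 2043/71116·(0.987400+0.949200+0.920100+0.907700+0.893700+0.846600+0.811200))/(1+2043/71116) = 7957/10000 ≈ 0.795700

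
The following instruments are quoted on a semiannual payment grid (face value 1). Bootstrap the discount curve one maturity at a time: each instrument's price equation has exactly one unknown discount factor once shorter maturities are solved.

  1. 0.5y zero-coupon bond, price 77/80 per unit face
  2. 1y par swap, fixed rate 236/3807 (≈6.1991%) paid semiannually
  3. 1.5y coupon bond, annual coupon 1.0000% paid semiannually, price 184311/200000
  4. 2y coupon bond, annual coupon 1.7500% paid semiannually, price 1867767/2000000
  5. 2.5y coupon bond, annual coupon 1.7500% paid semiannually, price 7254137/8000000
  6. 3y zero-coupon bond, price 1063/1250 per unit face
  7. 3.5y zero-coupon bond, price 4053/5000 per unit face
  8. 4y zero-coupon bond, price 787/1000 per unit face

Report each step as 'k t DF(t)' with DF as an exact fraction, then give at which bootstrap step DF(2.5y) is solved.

1 1/2 77/80
2 1 941/1000
3 3/2 363/400
4 2 4507/5000
5 5/2 8667/10000
6 3 1063/1250
7 7/2 4053/5000
8 4 787/1000
DF(2.5y) is solved at step 5

step 1 [0.5y] zero: DF = P = 77/80 ≈ 0.962500
step 2 [1y] swap r/2=118/3807: DF=(1 − 118/3807·(0.962500))/(1+118/3807) = 941/1000 ≈ 0.941000
step 3 [1.5y] bond c/2=1/200: DF=(184311/200000 − 1/200·(0.962500+0.941000))/(1+1/200) = 363/400 ≈ 0.907500
step 4 [2y] bond c/2=7/800: DF=(1867767/2000000 − 7/800·(0.962500+0.941000+0.907500))/(1+7/800) = 4507/5000 ≈ 0.901400
step 5 [2.5y] bond c/2=7/800: DF=(7254137/8000000 − 7/800·(0.962500+0.941000+0.907500+0.901400))/(1+7/800) = 8667/10000 ≈ 0.866700
step 6 [3y] zero: DF = P = 1063/1250 ≈ 0.850400
step 7 [3.5y] zero: DF = P = 4053/5000 ≈ 0.810600
step 8 [4y] zero: DF = P = 787/1000 ≈ 0.787000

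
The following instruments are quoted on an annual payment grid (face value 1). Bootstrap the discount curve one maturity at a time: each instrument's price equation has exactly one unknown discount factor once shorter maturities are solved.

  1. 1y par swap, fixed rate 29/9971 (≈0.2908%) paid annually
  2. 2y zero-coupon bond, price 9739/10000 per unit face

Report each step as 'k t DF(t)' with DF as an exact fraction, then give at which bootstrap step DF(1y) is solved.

step 1 [1y] swap r/1=29/9971: DF=(1 − 29/9971·(0))/(1+29/9971) = 9971/10000 ≈ 0.997100
step 2 [2y] zero: DF = P = 9739/10000 ≈ 0.973900

1 1 9971/10000
2 2 9739/10000
DF(1y) is solved at step 1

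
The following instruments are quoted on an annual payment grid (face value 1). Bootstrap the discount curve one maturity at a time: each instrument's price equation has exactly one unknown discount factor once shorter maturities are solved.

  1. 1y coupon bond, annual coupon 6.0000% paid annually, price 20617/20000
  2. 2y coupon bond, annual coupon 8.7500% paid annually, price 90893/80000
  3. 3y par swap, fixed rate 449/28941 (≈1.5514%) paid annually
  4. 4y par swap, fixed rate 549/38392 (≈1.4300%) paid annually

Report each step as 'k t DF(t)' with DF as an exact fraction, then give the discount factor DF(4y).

1 1 389/400
2 2 1933/2000
3 3 9551/10000
4 4 9451/10000
DF(4y) = 9451/10000 ≈ 0.945100

step 1 [1y] bond c/1=3/50: DF=(20617/20000 − 3/50·(0))/(1+3/50) = 389/400 ≈ 0.972500
step 2 [2y] bond c/1=7/80: DF=(90893/80000 − 7/80·(0.972500))/(1+7/80) = 1933/2000 ≈ 0.966500
step 3 [3y] swap r/1=449/28941: DF=(1 − 449/28941·(0.972500+0.966500))/(1+449/28941) = 9551/10000 ≈ 0.955100
step 4 [4y] swap r/1=549/38392: DF=(1 − 549/38392·(0.972500+0.966500+0.955100))/(1+549/38392) = 9451/10000 ≈ 0.945100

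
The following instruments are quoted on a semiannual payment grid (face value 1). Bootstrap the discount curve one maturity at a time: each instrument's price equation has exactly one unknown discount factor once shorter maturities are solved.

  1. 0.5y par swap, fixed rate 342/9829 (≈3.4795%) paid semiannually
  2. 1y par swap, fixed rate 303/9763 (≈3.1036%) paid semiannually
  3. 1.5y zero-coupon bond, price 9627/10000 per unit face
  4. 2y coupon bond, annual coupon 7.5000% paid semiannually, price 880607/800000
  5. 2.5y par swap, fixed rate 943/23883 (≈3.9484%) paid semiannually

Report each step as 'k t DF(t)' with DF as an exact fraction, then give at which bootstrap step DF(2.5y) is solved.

1 1/2 9829/10000
2 1 9697/10000
3 3/2 9627/10000
4 2 2389/2500
5 5/2 9057/10000
DF(2.5y) is solved at step 5

step 1 [0.5y] swap r/2=171/9829: DF=(1 − 171/9829·(0))/(1+171/9829) = 9829/10000 ≈ 0.982900
step 2 [1y] swap r/2=303/19526: DF=(1 − 303/19526·(0.982900))/(1+303/19526) = 9697/10000 ≈ 0.969700
step 3 [1.5y] zero: DF = P = 9627/10000 ≈ 0.962700
step 4 [2y] bond c/2=3/80: DF=(880607/800000 − 3/80·(0.982900+0.969700+0.962700))/(1+3/80) = 2389/2500 ≈ 0.955600
step 5 [2.5y] swap r/2=943/47766: DF=(1 − 943/47766·(0.982900+0.969700+0.962700+0.955600))/(1+943/47766) = 9057/10000 ≈ 0.905700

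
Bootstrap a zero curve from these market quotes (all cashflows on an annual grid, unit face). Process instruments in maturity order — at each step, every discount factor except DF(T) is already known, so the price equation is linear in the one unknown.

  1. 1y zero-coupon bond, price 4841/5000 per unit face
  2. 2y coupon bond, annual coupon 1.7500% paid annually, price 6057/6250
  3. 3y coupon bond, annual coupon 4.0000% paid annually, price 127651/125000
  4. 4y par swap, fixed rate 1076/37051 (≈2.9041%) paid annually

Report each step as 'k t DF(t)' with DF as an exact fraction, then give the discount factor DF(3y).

step 1 [1y] zero: DF = P = 4841/5000 ≈ 0.968200
step 2 [2y] bond c/1=7/400: DF=(6057/6250 − 7/400·(0.968200))/(1+7/400) = 4679/5000 ≈ 0.935800
step 3 [3y] bond c/1=1/25: DF=(127651/125000 − 1/25·(0.968200+0.935800))/(1+1/25) = 9087/10000 ≈ 0.908700
step 4 [4y] swap r/1=1076/37051: DF=(1 − 1076/37051·(0.968200+0.935800+0.908700))/(1+1076/37051) = 2231/2500 ≈ 0.892400

1 1 4841/5000
2 2 4679/5000
3 3 9087/10000
4 4 2231/2500
DF(3y) = 9087/10000 ≈ 0.908700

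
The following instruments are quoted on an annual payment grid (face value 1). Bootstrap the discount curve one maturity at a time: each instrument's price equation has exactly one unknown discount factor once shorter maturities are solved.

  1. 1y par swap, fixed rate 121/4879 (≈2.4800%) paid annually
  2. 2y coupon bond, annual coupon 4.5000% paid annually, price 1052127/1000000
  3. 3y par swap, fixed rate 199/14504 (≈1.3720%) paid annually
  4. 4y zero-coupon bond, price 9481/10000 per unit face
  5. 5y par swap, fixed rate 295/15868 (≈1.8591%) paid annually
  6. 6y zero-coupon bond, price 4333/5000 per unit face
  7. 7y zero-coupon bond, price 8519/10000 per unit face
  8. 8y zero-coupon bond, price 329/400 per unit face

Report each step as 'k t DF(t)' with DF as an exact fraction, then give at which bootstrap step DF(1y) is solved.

step 1 [1y] swap r/1=121/4879: DF=(1 − 121/4879·(0))/(1+121/4879) = 4879/5000 ≈ 0.975800
step 2 [2y] bond c/1=9/200: DF=(1052127/1000000 − 9/200·(0.975800))/(1+9/200) = 603/625 ≈ 0.964800
step 3 [3y] swap r/1=199/14504: DF=(1 − 199/14504·(0.975800+0.964800))/(1+199/14504) = 4801/5000 ≈ 0.960200
step 4 [4y] zero: DF = P = 9481/10000 ≈ 0.948100
step 5 [5y] swap r/1=295/15868: DF=(1 − 295/15868·(0.975800+0.964800+0.960200+0.948100))/(1+295/15868) = 1823/2000 ≈ 0.911500
step 6 [6y] zero: DF = P = 4333/5000 ≈ 0.866600
step 7 [7y] zero: DF = P = 8519/10000 ≈ 0.851900
step 8 [8y] zero: DF = P = 329/400 ≈ 0.822500

1 1 4879/5000
2 2 603/625
3 3 4801/5000
4 4 9481/10000
5 5 1823/2000
6 6 4333/5000
7 7 8519/10000
8 8 329/400
DF(1y) is solved at step 1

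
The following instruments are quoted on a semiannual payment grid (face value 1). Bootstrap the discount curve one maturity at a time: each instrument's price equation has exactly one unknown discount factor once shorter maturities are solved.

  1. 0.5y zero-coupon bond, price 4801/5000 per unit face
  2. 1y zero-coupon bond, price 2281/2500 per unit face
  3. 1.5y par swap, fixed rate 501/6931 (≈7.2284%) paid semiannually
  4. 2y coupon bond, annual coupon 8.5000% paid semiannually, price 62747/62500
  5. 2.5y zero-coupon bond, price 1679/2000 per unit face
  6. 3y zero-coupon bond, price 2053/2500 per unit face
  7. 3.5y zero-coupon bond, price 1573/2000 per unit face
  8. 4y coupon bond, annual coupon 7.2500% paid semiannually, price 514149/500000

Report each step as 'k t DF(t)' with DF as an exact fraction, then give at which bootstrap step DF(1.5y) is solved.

step 1 [0.5y] zero: DF = P = 4801/5000 ≈ 0.960200
step 2 [1y] zero: DF = P = 2281/2500 ≈ 0.912400
step 3 [1.5y] swap r/2=501/13862: DF=(1 − 501/13862·(0.960200+0.912400))/(1+501/13862) = 4499/5000 ≈ 0.899800
step 4 [2y] bond c/2=17/400: DF=(62747/62500 − 17/400·(0.960200+0.912400+0.899800))/(1+17/400) = 17/20 ≈ 0.850000
step 5 [2.5y] zero: DF = P = 1679/2000 ≈ 0.839500
step 6 [3y] zero: DF = P = 2053/2500 ≈ 0.821200
step 7 [3.5y] zero: DF = P = 1573/2000 ≈ 0.786500
step 8 [4y] bond c/2=29/800: DF=(514149/500000 − 29/800·(0.960200+0.912400+0.899800+0.850000+0.839500+0.821200+0.786500))/(1+29/800) = 39/50 ≈ 0.780000

1 1/2 4801/5000
2 1 2281/2500
3 3/2 4499/5000
4 2 17/20
5 5/2 1679/2000
6 3 2053/2500
7 7/2 1573/2000
8 4 39/50
DF(1.5y) is solved at step 3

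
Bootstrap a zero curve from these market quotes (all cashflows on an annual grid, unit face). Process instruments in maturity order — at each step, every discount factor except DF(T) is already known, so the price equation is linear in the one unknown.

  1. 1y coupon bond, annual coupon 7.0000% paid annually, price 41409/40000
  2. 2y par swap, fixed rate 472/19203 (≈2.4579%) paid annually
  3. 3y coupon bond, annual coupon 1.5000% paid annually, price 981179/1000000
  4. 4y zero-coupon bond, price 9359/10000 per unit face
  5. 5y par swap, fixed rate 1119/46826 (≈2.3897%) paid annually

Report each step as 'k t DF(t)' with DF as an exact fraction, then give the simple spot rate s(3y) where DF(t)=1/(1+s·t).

1 1 387/400
2 2 1191/1250
3 3 9383/10000
4 4 9359/10000
5 5 8881/10000
s(3y) = (1/(9383/10000) − 1)/(3) = 617/28149 ≈ 2.1919%

step 1 [1y] bond c/1=7/100: DF=(41409/40000 − 7/100·(0))/(1+7/100) = 387/400 ≈ 0.967500
step 2 [2y] swap r/1=472/19203: DF=(1 − 472/19203·(0.967500))/(1+472/19203) = 1191/1250 ≈ 0.952800
step 3 [3y] bond c/1=3/200: DF=(981179/1000000 − 3/200·(0.967500+0.952800))/(1+3/200) = 9383/10000 ≈ 0.938300
step 4 [4y] zero: DF = P = 9359/10000 ≈ 0.935900
step 5 [5y] swap r/1=1119/46826: DF=(1 − 1119/46826·(0.967500+0.952800+0.938300+0.935900))/(1+1119/46826) = 8881/10000 ≈ 0.888100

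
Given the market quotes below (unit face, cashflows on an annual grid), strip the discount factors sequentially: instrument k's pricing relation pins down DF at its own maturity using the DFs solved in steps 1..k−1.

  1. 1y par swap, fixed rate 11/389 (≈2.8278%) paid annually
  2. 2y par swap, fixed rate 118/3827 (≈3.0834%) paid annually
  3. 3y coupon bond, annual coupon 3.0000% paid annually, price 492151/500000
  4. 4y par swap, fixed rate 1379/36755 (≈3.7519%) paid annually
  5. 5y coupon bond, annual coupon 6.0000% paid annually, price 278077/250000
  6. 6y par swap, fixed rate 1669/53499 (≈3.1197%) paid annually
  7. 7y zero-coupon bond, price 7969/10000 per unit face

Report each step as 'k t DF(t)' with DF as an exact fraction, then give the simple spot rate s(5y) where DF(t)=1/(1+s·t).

1 1 389/400
2 2 941/1000
3 3 8999/10000
4 4 8621/10000
5 5 8413/10000
6 6 8331/10000
7 7 7969/10000
s(5y) = (1/(8413/10000) − 1)/(5) = 1587/42065 ≈ 3.7727%

step 1 [1y] swap r/1=11/389: DF=(1 − 11/389·(0))/(1+11/389) = 389/400 ≈ 0.972500
step 2 [2y] swap r/1=118/3827: DF=(1 − 118/3827·(0.972500))/(1+118/3827) = 941/1000 ≈ 0.941000
step 3 [3y] bond c/1=3/100: DF=(492151/500000 − 3/100·(0.972500+0.941000))/(1+3/100) = 8999/10000 ≈ 0.899900
step 4 [4y] swap r/1=1379/36755: DF=(1 − 1379/36755·(0.972500+0.941000+0.899900))/(1+1379/36755) = 8621/10000 ≈ 0.862100
step 5 [5y] bond c/1=3/50: DF=(278077/250000 − 3/50·(0.972500+0.941000+0.899900+0.862100))/(1+3/50) = 8413/10000 ≈ 0.841300
step 6 [6y] swap r/1=1669/53499: DF=(1 − 1669/53499·(0.972500+0.941000+0.899900+0.862100+0.841300))/(1+1669/53499) = 8331/10000 ≈ 0.833100
step 7 [7y] zero: DF = P = 7969/10000 ≈ 0.796900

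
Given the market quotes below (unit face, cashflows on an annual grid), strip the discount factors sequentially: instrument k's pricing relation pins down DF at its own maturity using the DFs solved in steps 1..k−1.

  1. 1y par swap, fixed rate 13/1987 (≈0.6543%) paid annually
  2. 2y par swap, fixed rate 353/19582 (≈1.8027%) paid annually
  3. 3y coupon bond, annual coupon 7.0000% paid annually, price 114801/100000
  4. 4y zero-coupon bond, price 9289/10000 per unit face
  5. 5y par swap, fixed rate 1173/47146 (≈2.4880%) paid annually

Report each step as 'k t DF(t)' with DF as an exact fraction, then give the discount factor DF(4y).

1 1 1987/2000
2 2 9647/10000
3 3 1181/1250
4 4 9289/10000
5 5 8827/10000
DF(4y) = 9289/10000 ≈ 0.928900

step 1 [1y] swap r/1=13/1987: DF=(1 − 13/1987·(0))/(1+13/1987) = 1987/2000 ≈ 0.993500
step 2 [2y] swap r/1=353/19582: DF=(1 − 353/19582·(0.993500))/(1+353/19582) = 9647/10000 ≈ 0.964700
step 3 [3y] bond c/1=7/100: DF=(114801/100000 − 7/100·(0.993500+0.964700))/(1+7/100) = 1181/1250 ≈ 0.944800
step 4 [4y] zero: DF = P = 9289/10000 ≈ 0.928900
step 5 [5y] swap r/1=1173/47146: DF=(1 − 1173/47146·(0.993500+0.964700+0.944800+0.928900))/(1+1173/47146) = 8827/10000 ≈ 0.882700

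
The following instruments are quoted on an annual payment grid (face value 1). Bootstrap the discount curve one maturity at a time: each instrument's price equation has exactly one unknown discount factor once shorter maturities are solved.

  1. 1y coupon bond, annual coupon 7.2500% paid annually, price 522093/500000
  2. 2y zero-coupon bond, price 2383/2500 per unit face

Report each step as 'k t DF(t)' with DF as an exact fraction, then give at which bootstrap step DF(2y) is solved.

1 1 1217/1250
2 2 2383/2500
DF(2y) is solved at step 2

step 1 [1y] bond c/1=29/400: DF=(522093/500000 − 29/400·(0))/(1+29/400) = 1217/1250 ≈ 0.973600
step 2 [2y] zero: DF = P = 2383/2500 ≈ 0.953200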